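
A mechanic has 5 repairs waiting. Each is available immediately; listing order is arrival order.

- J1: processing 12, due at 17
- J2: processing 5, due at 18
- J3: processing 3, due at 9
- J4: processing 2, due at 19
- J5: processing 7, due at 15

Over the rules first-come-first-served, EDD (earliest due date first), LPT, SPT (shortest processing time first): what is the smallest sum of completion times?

63

FIFO (arrival order): J1 J2 J3 J4 J5.
J1: 0→12
J2: 12→17
J3: 17→20
J4: 20→22
J5: 22→29
Sum = 12+17+20+22+29 = 100.
EDD (increasing due date): J3 J5 J1 J2 J4.
J3: 0→3
J5: 3→10
J1: 10→22
J2: 22→27
J4: 27→29
Sum = 3+10+22+27+29 = 91.
LPT (decreasing processing time): J1 J5 J2 J3 J4.
J1: 0→12
J5: 12→19
J2: 19→24
J3: 24→27
J4: 27→29
Sum = 12+19+24+27+29 = 111.
SPT (increasing processing time): J4 J3 J2 J5 J1.
J4: 0→2
J3: 2→5
J2: 5→10
J5: 10→17
J1: 17→29
Sum = 2+5+10+17+29 = 63.
FIFO 100, EDD 91, LPT 111, SPT 63 → minimum 63.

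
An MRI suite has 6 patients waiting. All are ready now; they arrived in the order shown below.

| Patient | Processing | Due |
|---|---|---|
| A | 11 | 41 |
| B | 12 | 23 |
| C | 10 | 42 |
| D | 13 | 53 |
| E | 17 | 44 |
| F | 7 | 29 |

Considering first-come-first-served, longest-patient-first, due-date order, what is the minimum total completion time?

228

FIFO (arrival order): A B C D E F.
A: 0→11
B: 11→23
C: 23→33
D: 33→46
E: 46→63
F: 63→70
Sum = 11+23+33+46+63+70 = 246.
LPT (decreasing processing time): E D B A C F.
E: 0→17
D: 17→30
B: 30→42
A: 42→53
C: 53→63
F: 63→70
Sum = 17+30+42+53+63+70 = 275.
EDD (increasing due date): B F A C E D.
B: 0→12
F: 12→19
A: 19→30
C: 30→40
E: 40→57
D: 57→70
Sum = 12+19+30+40+57+70 = 228.
FIFO 246, LPT 275, EDD 228 → minimum 228.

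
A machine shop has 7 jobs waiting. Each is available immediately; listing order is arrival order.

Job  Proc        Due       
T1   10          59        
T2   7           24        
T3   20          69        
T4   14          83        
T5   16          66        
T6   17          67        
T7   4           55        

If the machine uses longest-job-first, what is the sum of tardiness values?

111

LPT (decreasing processing time): T3 T6 T5 T4 T1 T2 T7.
T3: 0→20, due 69, tardiness 0
T6: 20→37, due 67, tardiness 0
T5: 37→53, due 66, tardiness 0
T4: 53→67, due 83, tardiness 0
T1: 67→77, due 59, tardiness 18
T2: 77→84, due 24, tardiness 60
T7: 84→88, due 55, tardiness 33
Sum = 0+0+0+0+18+60+33 = 111.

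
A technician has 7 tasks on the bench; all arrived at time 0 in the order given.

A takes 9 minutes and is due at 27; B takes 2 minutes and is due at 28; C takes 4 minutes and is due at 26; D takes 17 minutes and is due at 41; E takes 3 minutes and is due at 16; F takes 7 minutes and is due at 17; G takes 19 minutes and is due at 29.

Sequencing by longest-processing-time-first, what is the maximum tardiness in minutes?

43

LPT (decreasing processing time): G D A F C E B.
G: 0→19, due 29, tardiness 0
D: 19→36, due 41, tardiness 0
A: 36→45, due 27, tardiness 18
F: 45→52, due 17, tardiness 35
C: 52→56, due 26, tardiness 30
E: 56→59, due 16, tardiness 43
B: 59→61, due 28, tardiness 33
Maximum = 43.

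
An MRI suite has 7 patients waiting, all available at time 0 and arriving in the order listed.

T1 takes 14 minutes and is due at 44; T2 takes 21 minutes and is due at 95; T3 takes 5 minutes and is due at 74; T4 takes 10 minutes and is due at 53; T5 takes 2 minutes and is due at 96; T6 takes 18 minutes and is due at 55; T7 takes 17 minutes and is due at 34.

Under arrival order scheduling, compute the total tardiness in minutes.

FIFO (arrival order): T1 T2 T3 T4 T5 T6 T7.
T1: 0→14, due 44, tardiness 0
T2: 14→35, due 95, tardiness 0
T3: 35→40, due 74, tardiness 0
T4: 40→50, due 53, tardiness 0
T5: 50→52, due 96, tardiness 0
T6: 52→70, due 55, tardiness 15
T7: 70→87, due 34, tardiness 53
Sum = 0+0+0+0+0+15+53 = 68.

68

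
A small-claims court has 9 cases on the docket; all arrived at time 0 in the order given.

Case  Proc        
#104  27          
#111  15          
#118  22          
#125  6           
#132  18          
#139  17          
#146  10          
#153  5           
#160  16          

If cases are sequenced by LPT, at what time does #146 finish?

LPT (decreasing processing time): #104 #118 #132 #139 #160 #111 #146 #125 #153.
#104: 0→27
#118: 27→49
#132: 49→67
#139: 67→84
#160: 84→100
#111: 100→115
#146: 115→125

125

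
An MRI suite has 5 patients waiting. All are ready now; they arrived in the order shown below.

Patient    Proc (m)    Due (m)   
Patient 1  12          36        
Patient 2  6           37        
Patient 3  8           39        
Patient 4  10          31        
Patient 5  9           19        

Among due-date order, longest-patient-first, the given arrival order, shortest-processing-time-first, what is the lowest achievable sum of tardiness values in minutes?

EDD (increasing due date): Patient 5 Patient 4 Patient 1 Patient 2 Patient 3.
Patient 5: 0→9, due 19, tardiness 0
Patient 4: 9→19, due 31, tardiness 0
Patient 1: 19→31, due 36, tardiness 0
Patient 2: 31→37, due 37, tardiness 0
Patient 3: 37→45, due 39, tardiness 6
Sum = 0+0+0+0+6 = 6.
LPT (decreasing processing time): Patient 1 Patient 4 Patient 5 Patient 3 Patient 2.
Patient 1: 0→12, due 36, tardiness 0
Patient 4: 12→22, due 31, tardiness 0
Patient 5: 22→31, due 19, tardiness 12
Patient 3: 31→39, due 39, tardiness 0
Patient 2: 39→45, due 37, tardiness 8
Sum = 0+0+12+0+8 = 20.
FIFO (arrival order): Patient 1 Patient 2 Patient 3 Patient 4 Patient 5.
Patient 1: 0→12, due 36, tardiness 0
Patient 2: 12→18, due 37, tardiness 0
Patient 3: 18→26, due 39, tardiness 0
Patient 4: 26→36, due 31, tardiness 5
Patient 5: 36→45, due 19, tardiness 26
Sum = 0+0+0+5+26 = 31.
SPT (increasing processing time): Patient 2 Patient 3 Patient 5 Patient 4 Patient 1.
Patient 2: 0→6, due 37, tardiness 0
Patient 3: 6→14, due 39, tardiness 0
Patient 5: 14→23, due 19, tardiness 4
Patient 4: 23→33, due 31, tardiness 2
Patient 1: 33→45, due 36, tardiness 9
Sum = 0+0+4+2+9 = 15.
EDD 6, LPT 20, FIFO 31, SPT 15 → minimum 6.

6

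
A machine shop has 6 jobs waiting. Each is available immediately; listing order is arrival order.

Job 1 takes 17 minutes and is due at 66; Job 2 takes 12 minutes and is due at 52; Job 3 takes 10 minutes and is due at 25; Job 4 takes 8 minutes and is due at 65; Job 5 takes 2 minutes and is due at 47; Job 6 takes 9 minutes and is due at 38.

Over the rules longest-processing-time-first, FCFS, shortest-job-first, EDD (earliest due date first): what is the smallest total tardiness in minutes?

LPT (decreasing processing time): Job 1 Job 2 Job 3 Job 6 Job 4 Job 5.
Job 1: 0→17, due 66, tardiness 0
Job 2: 17→29, due 52, tardiness 0
Job 3: 29→39, due 25, tardiness 14
Job 6: 39→48, due 38, tardiness 10
Job 4: 48→56, due 65, tardiness 0
Job 5: 56→58, due 47, tardiness 11
Sum = 0+0+14+10+0+11 = 35.
FIFO (arrival order): Job 1 Job 2 Job 3 Job 4 Job 5 Job 6.
Job 1: 0→17, due 66, tardiness 0
Job 2: 17→29, due 52, tardiness 0
Job 3: 29→39, due 25, tardiness 14
Job 4: 39→47, due 65, tardiness 0
Job 5: 47→49, due 47, tardiness 2
Job 6: 49→58, due 38, tardiness 20
Sum = 0+0+14+0+2+20 = 36.
SPT (increasing processing time): Job 5 Job 4 Job 6 Job 3 Job 2 Job 1.
Job 5: 0→2, due 47, tardiness 0
Job 4: 2→10, due 65, tardiness 0
Job 6: 10→19, due 38, tardiness 0
Job 3: 19→29, due 25, tardiness 4
Job 2: 29→41, due 52, tardiness 0
Job 1: 41→58, due 66, tardiness 0
Sum = 0+0+0+4+0+0 = 4.
EDD (increasing due date): Job 3 Job 6 Job 5 Job 2 Job 4 Job 1.
Job 3: 0→10, due 25, tardiness 0
Job 6: 10→19, due 38, tardiness 0
Job 5: 19→21, due 47, tardiness 0
Job 2: 21→33, due 52, tardiness 0
Job 4: 33→41, due 65, tardiness 0
Job 1: 41→58, due 66, tardiness 0
Sum = 0+0+0+0+0+0 = 0.
LPT 35, FIFO 36, SPT 4, EDD 0 → minimum 0.

0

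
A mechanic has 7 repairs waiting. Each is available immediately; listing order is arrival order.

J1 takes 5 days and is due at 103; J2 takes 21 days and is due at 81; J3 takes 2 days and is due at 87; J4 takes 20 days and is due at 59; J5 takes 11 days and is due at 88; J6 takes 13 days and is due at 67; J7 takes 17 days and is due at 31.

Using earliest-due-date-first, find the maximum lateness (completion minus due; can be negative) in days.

EDD (increasing due date): J7 J4 J6 J2 J3 J5 J1.
J7: 0→17, due 31, lateness -14
J4: 17→37, due 59, lateness -22
J6: 37→50, due 67, lateness -17
J2: 50→71, due 81, lateness -10
J3: 71→73, due 87, lateness -14
J5: 73→84, due 88, lateness -4
J1: 84→89, due 103, lateness -14
Maximum = -4.

-4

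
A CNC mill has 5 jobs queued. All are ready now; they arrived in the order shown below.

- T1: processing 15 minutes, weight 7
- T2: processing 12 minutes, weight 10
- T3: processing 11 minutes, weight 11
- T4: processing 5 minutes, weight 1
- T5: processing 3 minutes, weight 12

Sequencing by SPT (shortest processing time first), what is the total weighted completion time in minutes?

885

SPT (increasing processing time): T5 T4 T3 T2 T1.
T5: finishes 3, weight 12, w·C = 36
T4: finishes 8, weight 1, w·C = 8
T3: finishes 19, weight 11, w·C = 209
T2: finishes 31, weight 10, w·C = 310
T1: finishes 46, weight 7, w·C = 322
Sum = 36+8+209+310+322 = 885.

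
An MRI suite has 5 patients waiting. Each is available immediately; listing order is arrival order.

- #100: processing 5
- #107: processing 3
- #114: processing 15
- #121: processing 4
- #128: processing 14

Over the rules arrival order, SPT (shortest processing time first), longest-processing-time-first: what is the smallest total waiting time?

FIFO (arrival order): #100 #107 #114 #121 #128.
#100: waits 0, runs 0→5
#107: waits 5, runs 5→8
#114: waits 8, runs 8→23
#121: waits 23, runs 23→27
#128: waits 27, runs 27→41
Sum = 0+5+8+23+27 = 63.
SPT (increasing processing time): #107 #121 #100 #128 #114.
#107: waits 0, runs 0→3
#121: waits 3, runs 3→7
#100: waits 7, runs 7→12
#128: waits 12, runs 12→26
#114: waits 26, runs 26→41
Sum = 0+3+7+12+26 = 48.
LPT (decreasing processing time): #114 #128 #100 #121 #107.
#114: waits 0, runs 0→15
#128: waits 15, runs 15→29
#100: waits 29, runs 29→34
#121: waits 34, runs 34→38
#107: waits 38, runs 38→41
Sum = 0+15+29+34+38 = 116.
FIFO 63, SPT 48, LPT 116 → minimum 48.

48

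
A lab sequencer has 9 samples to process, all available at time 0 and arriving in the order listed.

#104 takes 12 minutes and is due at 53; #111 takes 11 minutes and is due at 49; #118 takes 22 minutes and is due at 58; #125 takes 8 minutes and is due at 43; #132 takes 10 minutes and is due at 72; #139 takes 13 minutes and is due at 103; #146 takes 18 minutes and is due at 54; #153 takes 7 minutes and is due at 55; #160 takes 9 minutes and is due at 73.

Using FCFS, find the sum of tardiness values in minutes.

FIFO (arrival order): #104 #111 #118 #125 #132 #139 #146 #153 #160.
#104: 0→12, due 53, tardiness 0
#111: 12→23, due 49, tardiness 0
#118: 23→45, due 58, tardiness 0
#125: 45→53, due 43, tardiness 10
#132: 53→63, due 72, tardiness 0
#139: 63→76, due 103, tardiness 0
#146: 76→94, due 54, tardiness 40
#153: 94→101, due 55, tardiness 46
#160: 101→110, due 73, tardiness 37
Sum = 0+0+0+10+0+0+40+46+37 = 133.

133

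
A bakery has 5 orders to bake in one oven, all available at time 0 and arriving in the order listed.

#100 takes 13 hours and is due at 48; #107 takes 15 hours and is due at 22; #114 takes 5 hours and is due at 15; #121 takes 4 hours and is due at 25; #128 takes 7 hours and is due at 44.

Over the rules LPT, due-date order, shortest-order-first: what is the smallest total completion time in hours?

LPT (decreasing processing time): #107 #100 #128 #114 #121.
#107: 0→15
#100: 15→28
#128: 28→35
#114: 35→40
#121: 40→44
Sum = 15+28+35+40+44 = 162.
EDD (increasing due date): #114 #107 #121 #128 #100.
#114: 0→5
#107: 5→20
#121: 20→24
#128: 24→31
#100: 31→44
Sum = 5+20+24+31+44 = 124.
SPT (increasing processing time): #121 #114 #128 #100 #107.
#121: 0→4
#114: 4→9
#128: 9→16
#100: 16→29
#107: 29→44
Sum = 4+9+16+29+44 = 102.
LPT 162, EDD 124, SPT 102 → minimum 102.

102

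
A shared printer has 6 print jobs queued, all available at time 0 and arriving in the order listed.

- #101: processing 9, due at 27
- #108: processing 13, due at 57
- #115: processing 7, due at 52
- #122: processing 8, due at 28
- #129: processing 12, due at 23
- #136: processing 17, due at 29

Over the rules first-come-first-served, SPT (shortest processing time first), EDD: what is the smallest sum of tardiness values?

28

FIFO (arrival order): #101 #108 #115 #122 #129 #136.
#101: 0→9, due 27, tardiness 0
#108: 9→22, due 57, tardiness 0
#115: 22→29, due 52, tardiness 0
#122: 29→37, due 28, tardiness 9
#129: 37→49, due 23, tardiness 26
#136: 49→66, due 29, tardiness 37
Sum = 0+0+0+9+26+37 = 72.
SPT (increasing processing time): #115 #122 #101 #129 #108 #136.
#115: 0→7, due 52, tardiness 0
#122: 7→15, due 28, tardiness 0
#101: 15→24, due 27, tardiness 0
#129: 24→36, due 23, tardiness 13
#108: 36→49, due 57, tardiness 0
#136: 49→66, due 29, tardiness 37
Sum = 0+0+0+13+0+37 = 50.
EDD (increasing due date): #129 #101 #122 #136 #115 #108.
#129: 0→12, due 23, tardiness 0
#101: 12→21, due 27, tardiness 0
#122: 21→29, due 28, tardiness 1
#136: 29→46, due 29, tardiness 17
#115: 46→53, due 52, tardiness 1
#108: 53→66, due 57, tardiness 9
Sum = 0+0+1+17+1+9 = 28.
FIFO 72, SPT 50, EDD 28 → minimum 28.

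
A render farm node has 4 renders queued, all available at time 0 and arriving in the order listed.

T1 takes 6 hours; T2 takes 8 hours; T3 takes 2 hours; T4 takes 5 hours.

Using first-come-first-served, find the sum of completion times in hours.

57

FIFO (arrival order): T1 T2 T3 T4.
T1: 0→6
T2: 6→14
T3: 14→16
T4: 16→21
Sum = 6+14+16+21 = 57.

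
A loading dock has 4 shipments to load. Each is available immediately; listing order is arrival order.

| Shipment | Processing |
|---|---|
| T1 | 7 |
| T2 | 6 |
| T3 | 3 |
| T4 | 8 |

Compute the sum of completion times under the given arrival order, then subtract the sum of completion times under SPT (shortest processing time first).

8

FIFO (arrival order): T1 T2 T3 T4.
T1: 0→7
T2: 7→13
T3: 13→16
T4: 16→24
Sum = 7+13+16+24 = 60.
SPT (increasing processing time): T3 T2 T1 T4.
T3: 0→3
T2: 3→9
T1: 9→16
T4: 16→24
Sum = 3+9+16+24 = 52.
Difference = 60 − 52 = 8.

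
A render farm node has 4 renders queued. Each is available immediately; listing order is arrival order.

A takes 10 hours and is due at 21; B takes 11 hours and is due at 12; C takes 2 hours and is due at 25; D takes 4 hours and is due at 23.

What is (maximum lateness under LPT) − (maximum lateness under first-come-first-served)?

LPT (decreasing processing time): B A D C.
B: 0→11, due 12, lateness -1
A: 11→21, due 21, lateness 0
D: 21→25, due 23, lateness 2
C: 25→27, due 25, lateness 2
Maximum = 2.
FIFO (arrival order): A B C D.
A: 0→10, due 21, lateness -11
B: 10→21, due 12, lateness 9
C: 21→23, due 25, lateness -2
D: 23→27, due 23, lateness 4
Maximum = 9.
Difference = 2 − 9 = -7.

-7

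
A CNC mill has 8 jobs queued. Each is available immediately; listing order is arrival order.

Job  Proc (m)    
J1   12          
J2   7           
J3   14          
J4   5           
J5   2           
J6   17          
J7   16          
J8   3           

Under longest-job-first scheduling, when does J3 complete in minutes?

LPT (decreasing processing time): J6 J7 J3 J1 J2 J4 J8 J5.
J6: 0→17
J7: 17→33
J3: 33→47

47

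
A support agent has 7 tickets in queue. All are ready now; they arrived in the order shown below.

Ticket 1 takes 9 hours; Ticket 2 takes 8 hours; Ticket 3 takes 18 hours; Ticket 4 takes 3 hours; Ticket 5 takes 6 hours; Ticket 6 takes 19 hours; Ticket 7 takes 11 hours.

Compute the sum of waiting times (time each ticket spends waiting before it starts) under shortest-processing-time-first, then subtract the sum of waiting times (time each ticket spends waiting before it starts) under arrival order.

-59

SPT (increasing processing time): Ticket 4 Ticket 5 Ticket 2 Ticket 1 Ticket 7 Ticket 3 Ticket 6.
Ticket 4: waits 0, runs 0→3
Ticket 5: waits 3, runs 3→9
Ticket 2: waits 9, runs 9→17
Ticket 1: waits 17, runs 17→26
Ticket 7: waits 26, runs 26→37
Ticket 3: waits 37, runs 37→55
Ticket 6: waits 55, runs 55→74
Sum = 0+3+9+17+26+37+55 = 147.
FIFO (arrival order): Ticket 1 Ticket 2 Ticket 3 Ticket 4 Ticket 5 Ticket 6 Ticket 7.
Ticket 1: waits 0, runs 0→9
Ticket 2: waits 9, runs 9→17
Ticket 3: waits 17, runs 17→35
Ticket 4: waits 35, runs 35→38
Ticket 5: waits 38, runs 38→44
Ticket 6: waits 44, runs 44→63
Ticket 7: waits 63, runs 63→74
Sum = 0+9+17+35+38+44+63 = 206.
Difference = 147 − 206 = -59.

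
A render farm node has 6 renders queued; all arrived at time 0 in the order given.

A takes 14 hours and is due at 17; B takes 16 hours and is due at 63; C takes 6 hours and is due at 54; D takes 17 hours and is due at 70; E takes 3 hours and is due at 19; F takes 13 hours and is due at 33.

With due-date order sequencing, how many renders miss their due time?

0

EDD (increasing due date): A E F C B D.
A: 0→14, due 17, tardiness 0
E: 14→17, due 19, tardiness 0
F: 17→30, due 33, tardiness 0
C: 30→36, due 54, tardiness 0
B: 36→52, due 63, tardiness 0
D: 52→69, due 70, tardiness 0
Late renders: 0.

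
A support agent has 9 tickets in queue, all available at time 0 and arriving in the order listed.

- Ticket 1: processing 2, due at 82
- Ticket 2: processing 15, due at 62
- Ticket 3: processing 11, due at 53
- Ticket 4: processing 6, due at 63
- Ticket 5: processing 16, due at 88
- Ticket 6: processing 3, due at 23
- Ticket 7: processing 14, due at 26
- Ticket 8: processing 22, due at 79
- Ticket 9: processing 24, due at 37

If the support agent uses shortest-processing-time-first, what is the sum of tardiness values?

SPT (increasing processing time): Ticket 1 Ticket 6 Ticket 4 Ticket 3 Ticket 7 Ticket 2 Ticket 5 Ticket 8 Ticket 9.
Ticket 1: 0→2, due 82, tardiness 0
Ticket 6: 2→5, due 23, tardiness 0
Ticket 4: 5→11, due 63, tardiness 0
Ticket 3: 11→22, due 53, tardiness 0
Ticket 7: 22→36, due 26, tardiness 10
Ticket 2: 36→51, due 62, tardiness 0
Ticket 5: 51→67, due 88, tardiness 0
Ticket 8: 67→89, due 79, tardiness 10
Ticket 9: 89→113, due 37, tardiness 76
Sum = 0+0+0+0+10+0+0+10+76 = 96.

96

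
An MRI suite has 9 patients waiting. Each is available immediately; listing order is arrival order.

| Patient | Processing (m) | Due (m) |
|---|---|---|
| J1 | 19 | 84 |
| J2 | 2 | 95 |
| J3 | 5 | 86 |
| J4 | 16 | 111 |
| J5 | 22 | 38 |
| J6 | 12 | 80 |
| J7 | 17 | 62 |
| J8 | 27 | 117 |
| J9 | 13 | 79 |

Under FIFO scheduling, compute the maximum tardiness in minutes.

FIFO (arrival order): J1 J2 J3 J4 J5 J6 J7 J8 J9.
J1: 0→19, due 84, tardiness 0
J2: 19→21, due 95, tardiness 0
J3: 21→26, due 86, tardiness 0
J4: 26→42, due 111, tardiness 0
J5: 42→64, due 38, tardiness 26
J6: 64→76, due 80, tardiness 0
J7: 76→93, due 62, tardiness 31
J8: 93→120, due 117, tardiness 3
J9: 120→133, due 79, tardiness 54
Maximum = 54.

54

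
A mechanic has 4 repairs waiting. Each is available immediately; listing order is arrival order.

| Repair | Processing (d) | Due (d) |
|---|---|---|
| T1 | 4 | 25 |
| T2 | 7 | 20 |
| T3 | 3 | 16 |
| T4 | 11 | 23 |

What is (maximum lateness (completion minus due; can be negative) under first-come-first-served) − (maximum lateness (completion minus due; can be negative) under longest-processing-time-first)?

FIFO (arrival order): T1 T2 T3 T4.
T1: 0→4, due 25, lateness -21
T2: 4→11, due 20, lateness -9
T3: 11→14, due 16, lateness -2
T4: 14→25, due 23, lateness 2
Maximum = 2.
LPT (decreasing processing time): T4 T2 T1 T3.
T4: 0→11, due 23, lateness -12
T2: 11→18, due 20, lateness -2
T1: 18→22, due 25, lateness -3
T3: 22→25, due 16, lateness 9
Maximum = 9.
Difference = 2 − 9 = -7.

-7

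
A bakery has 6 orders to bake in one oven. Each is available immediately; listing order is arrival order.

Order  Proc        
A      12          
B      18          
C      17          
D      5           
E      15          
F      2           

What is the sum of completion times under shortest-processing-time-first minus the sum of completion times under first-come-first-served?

SPT (increasing processing time): F D A E C B.
F: 0→2
D: 2→7
A: 7→19
E: 19→34
C: 34→51
B: 51→69
Sum = 2+7+19+34+51+69 = 182.
FIFO (arrival order): A B C D E F.
A: 0→12
B: 12→30
C: 30→47
D: 47→52
E: 52→67
F: 67→69
Sum = 12+30+47+52+67+69 = 277.
Difference = 182 − 277 = -95.

-95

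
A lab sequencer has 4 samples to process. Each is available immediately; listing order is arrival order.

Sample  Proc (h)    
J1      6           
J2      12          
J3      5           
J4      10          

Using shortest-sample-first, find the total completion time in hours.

70

SPT (increasing processing time): J3 J1 J4 J2.
J3: 0→5
J1: 5→11
J4: 11→21
J2: 21→33
Sum = 5+11+21+33 = 70.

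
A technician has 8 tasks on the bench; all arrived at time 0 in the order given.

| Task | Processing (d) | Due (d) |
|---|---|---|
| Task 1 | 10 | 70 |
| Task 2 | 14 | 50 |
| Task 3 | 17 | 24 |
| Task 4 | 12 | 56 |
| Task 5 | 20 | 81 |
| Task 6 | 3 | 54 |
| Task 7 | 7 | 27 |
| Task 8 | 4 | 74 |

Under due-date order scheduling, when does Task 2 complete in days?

EDD (increasing due date): Task 3 Task 7 Task 2 Task 6 Task 4 Task 1 Task 8 Task 5.
Task 3: 0→17
Task 7: 17→24
Task 2: 24→38

38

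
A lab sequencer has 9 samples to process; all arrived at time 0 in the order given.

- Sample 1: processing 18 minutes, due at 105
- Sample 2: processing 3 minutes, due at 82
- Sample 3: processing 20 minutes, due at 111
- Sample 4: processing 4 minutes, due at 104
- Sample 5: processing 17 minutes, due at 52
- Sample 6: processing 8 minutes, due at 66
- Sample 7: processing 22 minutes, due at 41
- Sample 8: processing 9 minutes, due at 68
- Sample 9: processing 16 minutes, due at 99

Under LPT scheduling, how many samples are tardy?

LPT (decreasing processing time): Sample 7 Sample 3 Sample 1 Sample 5 Sample 9 Sample 8 Sample 6 Sample 4 Sample 2.
Sample 7: 0→22, due 41, tardiness 0
Sample 3: 22→42, due 111, tardiness 0
Sample 1: 42→60, due 105, tardiness 0
Sample 5: 60→77, due 52, tardiness 25
Sample 9: 77→93, due 99, tardiness 0
Sample 8: 93→102, due 68, tardiness 34
Sample 6: 102→110, due 66, tardiness 44
Sample 4: 110→114, due 104, tardiness 10
Sample 2: 114→117, due 82, tardiness 35
Late samples: 5.

5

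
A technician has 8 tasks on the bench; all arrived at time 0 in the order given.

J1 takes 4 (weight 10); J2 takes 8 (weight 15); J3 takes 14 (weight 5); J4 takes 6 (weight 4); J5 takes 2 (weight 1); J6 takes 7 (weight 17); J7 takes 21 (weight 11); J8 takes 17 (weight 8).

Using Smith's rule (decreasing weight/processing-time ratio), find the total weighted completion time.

2081

WSPT (decreasing weight/processing-time ratio): J1 J6 J2 J4 J7 J5 J8 J3.
J1: finishes 4, weight 10, w·C = 40
J6: finishes 11, weight 17, w·C = 187
J2: finishes 19, weight 15, w·C = 285
J4: finishes 25, weight 4, w·C = 100
J7: finishes 46, weight 11, w·C = 506
J5: finishes 48, weight 1, w·C = 48
J8: finishes 65, weight 8, w·C = 520
J3: finishes 79, weight 5, w·C = 395
Sum = 40+187+285+100+506+48+520+395 = 2081.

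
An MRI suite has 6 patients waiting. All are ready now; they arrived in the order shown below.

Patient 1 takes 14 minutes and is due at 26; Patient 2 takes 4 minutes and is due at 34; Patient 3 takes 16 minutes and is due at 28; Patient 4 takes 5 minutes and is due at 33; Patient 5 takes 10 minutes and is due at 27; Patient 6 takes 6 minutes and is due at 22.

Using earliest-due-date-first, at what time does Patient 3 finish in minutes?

EDD (increasing due date): Patient 6 Patient 1 Patient 5 Patient 3 Patient 4 Patient 2.
Patient 6: 0→6
Patient 1: 6→20
Patient 5: 20→30
Patient 3: 30→46

46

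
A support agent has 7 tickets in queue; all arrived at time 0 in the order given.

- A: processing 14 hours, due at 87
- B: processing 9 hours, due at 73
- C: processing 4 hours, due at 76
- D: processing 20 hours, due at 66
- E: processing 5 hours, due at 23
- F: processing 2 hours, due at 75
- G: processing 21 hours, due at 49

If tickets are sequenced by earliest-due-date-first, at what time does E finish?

5

EDD (increasing due date): E G D B F C A.
E: 0→5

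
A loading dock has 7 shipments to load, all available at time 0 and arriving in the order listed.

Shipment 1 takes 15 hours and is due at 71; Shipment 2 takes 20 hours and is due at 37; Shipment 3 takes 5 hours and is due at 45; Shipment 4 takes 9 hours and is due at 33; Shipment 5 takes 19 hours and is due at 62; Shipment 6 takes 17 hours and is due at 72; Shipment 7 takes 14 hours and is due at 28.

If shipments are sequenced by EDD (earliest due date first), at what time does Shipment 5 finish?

EDD (increasing due date): Shipment 7 Shipment 4 Shipment 2 Shipment 3 Shipment 5 Shipment 1 Shipment 6.
Shipment 7: 0→14
Shipment 4: 14→23
Shipment 2: 23→43
Shipment 3: 43→48
Shipment 5: 48→67

67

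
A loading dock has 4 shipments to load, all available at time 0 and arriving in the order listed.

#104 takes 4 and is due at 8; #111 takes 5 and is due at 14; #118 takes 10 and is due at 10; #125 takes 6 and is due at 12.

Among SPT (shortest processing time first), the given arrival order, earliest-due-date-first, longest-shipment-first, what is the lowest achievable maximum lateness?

SPT (increasing processing time): #104 #111 #125 #118.
#104: 0→4, due 8, lateness -4
#111: 4→9, due 14, lateness -5
#125: 9→15, due 12, lateness 3
#118: 15→25, due 10, lateness 15
Maximum = 15.
FIFO (arrival order): #104 #111 #118 #125.
#104: 0→4, due 8, lateness -4
#111: 4→9, due 14, lateness -5
#118: 9→19, due 10, lateness 9
#125: 19→25, due 12, lateness 13
Maximum = 13.
EDD (increasing due date): #104 #118 #125 #111.
#104: 0→4, due 8, lateness -4
#118: 4→14, due 10, lateness 4
#125: 14→20, due 12, lateness 8
#111: 20→25, due 14, lateness 11
Maximum = 11.
LPT (decreasing processing time): #118 #125 #111 #104.
#118: 0→10, due 10, lateness 0
#125: 10→16, due 12, lateness 4
#111: 16→21, due 14, lateness 7
#104: 21→25, due 8, lateness 17
Maximum = 17.
SPT 15, FIFO 13, EDD 11, LPT 17 → minimum 11.

11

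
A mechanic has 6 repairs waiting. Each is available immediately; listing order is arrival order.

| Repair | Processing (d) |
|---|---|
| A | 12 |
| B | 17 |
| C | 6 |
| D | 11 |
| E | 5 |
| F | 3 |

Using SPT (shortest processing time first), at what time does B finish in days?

54

SPT (increasing processing time): F E C D A B.
F: 0→3
E: 3→8
C: 8→14
D: 14→25
A: 25→37
B: 37→54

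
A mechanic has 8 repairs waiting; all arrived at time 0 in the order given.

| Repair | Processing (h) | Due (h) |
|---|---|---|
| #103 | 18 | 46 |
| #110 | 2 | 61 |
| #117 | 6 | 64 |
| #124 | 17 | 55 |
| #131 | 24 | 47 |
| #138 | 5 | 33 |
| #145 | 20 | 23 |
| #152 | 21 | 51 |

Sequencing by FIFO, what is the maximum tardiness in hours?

FIFO (arrival order): #103 #110 #117 #124 #131 #138 #145 #152.
#103: 0→18, due 46, tardiness 0
#110: 18→20, due 61, tardiness 0
#117: 20→26, due 64, tardiness 0
#124: 26→43, due 55, tardiness 0
#131: 43→67, due 47, tardiness 20
#138: 67→72, due 33, tardiness 39
#145: 72→92, due 23, tardiness 69
#152: 92→113, due 51, tardiness 62
Maximum = 69.

69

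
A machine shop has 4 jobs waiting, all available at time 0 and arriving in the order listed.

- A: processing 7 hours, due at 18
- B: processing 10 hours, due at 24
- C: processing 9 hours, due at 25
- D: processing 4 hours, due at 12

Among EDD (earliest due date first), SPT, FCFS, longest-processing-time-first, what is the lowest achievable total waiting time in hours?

35

EDD (increasing due date): D A B C.
D: waits 0, runs 0→4
A: waits 4, runs 4→11
B: waits 11, runs 11→21
C: waits 21, runs 21→30
Sum = 0+4+11+21 = 36.
SPT (increasing processing time): D A C B.
D: waits 0, runs 0→4
A: waits 4, runs 4→11
C: waits 11, runs 11→20
B: waits 20, runs 20→30
Sum = 0+4+11+20 = 35.
FIFO (arrival order): A B C D.
A: waits 0, runs 0→7
B: waits 7, runs 7→17
C: waits 17, runs 17→26
D: waits 26, runs 26→30
Sum = 0+7+17+26 = 50.
LPT (decreasing processing time): B C A D.
B: waits 0, runs 0→10
C: waits 10, runs 10→19
A: waits 19, runs 19→26
D: waits 26, runs 26→30
Sum = 0+10+19+26 = 55.
EDD 36, SPT 35, FIFO 50, LPT 55 → minimum 35.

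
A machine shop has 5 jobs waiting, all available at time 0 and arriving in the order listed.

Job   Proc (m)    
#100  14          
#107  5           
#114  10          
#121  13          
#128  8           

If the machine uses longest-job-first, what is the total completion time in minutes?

173

LPT (decreasing processing time): #100 #121 #114 #128 #107.
#100: 0→14
#121: 14→27
#114: 27→37
#128: 37→45
#107: 45→50
Sum = 14+27+37+45+50 = 173.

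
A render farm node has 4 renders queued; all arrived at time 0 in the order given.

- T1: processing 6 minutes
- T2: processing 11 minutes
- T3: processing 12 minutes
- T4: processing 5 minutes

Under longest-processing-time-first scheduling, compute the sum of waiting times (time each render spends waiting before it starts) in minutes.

64

LPT (decreasing processing time): T3 T2 T1 T4.
T3: waits 0, runs 0→12
T2: waits 12, runs 12→23
T1: waits 23, runs 23→29
T4: waits 29, runs 29→34
Sum = 0+12+23+29 = 64.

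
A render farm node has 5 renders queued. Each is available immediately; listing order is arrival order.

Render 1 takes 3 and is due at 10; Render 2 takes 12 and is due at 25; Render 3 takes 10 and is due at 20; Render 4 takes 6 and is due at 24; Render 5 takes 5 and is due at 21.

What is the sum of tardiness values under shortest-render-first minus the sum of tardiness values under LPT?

SPT (increasing processing time): Render 1 Render 5 Render 4 Render 3 Render 2.
Render 1: 0→3, due 10, tardiness 0
Render 5: 3→8, due 21, tardiness 0
Render 4: 8→14, due 24, tardiness 0
Render 3: 14→24, due 20, tardiness 4
Render 2: 24→36, due 25, tardiness 11
Sum = 0+0+0+4+11 = 15.
LPT (decreasing processing time): Render 2 Render 3 Render 4 Render 5 Render 1.
Render 2: 0→12, due 25, tardiness 0
Render 3: 12→22, due 20, tardiness 2
Render 4: 22→28, due 24, tardiness 4
Render 5: 28→33, due 21, tardiness 12
Render 1: 33→36, due 10, tardiness 26
Sum = 0+2+4+12+26 = 44.
Difference = 15 − 44 = -29.

-29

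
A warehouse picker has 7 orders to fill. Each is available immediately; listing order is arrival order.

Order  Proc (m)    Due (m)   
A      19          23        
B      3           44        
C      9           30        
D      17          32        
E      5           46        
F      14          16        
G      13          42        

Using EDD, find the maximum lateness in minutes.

34

EDD (increasing due date): F A C D G B E.
F: 0→14, due 16, lateness -2
A: 14→33, due 23, lateness 10
C: 33→42, due 30, lateness 12
D: 42→59, due 32, lateness 27
G: 59→72, due 42, lateness 30
B: 72→75, due 44, lateness 31
E: 75→80, due 46, lateness 34
Maximum = 34.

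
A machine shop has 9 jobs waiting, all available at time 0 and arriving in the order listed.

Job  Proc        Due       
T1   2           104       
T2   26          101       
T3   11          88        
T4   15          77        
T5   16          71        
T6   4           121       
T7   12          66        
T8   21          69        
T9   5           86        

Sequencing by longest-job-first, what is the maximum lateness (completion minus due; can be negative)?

LPT (decreasing processing time): T2 T8 T5 T4 T7 T3 T9 T6 T1.
T2: 0→26, due 101, lateness -75
T8: 26→47, due 69, lateness -22
T5: 47→63, due 71, lateness -8
T4: 63→78, due 77, lateness 1
T7: 78→90, due 66, lateness 24
T3: 90→101, due 88, lateness 13
T9: 101→106, due 86, lateness 20
T6: 106→110, due 121, lateness -11
T1: 110→112, due 104, lateness 8
Maximum = 24.

24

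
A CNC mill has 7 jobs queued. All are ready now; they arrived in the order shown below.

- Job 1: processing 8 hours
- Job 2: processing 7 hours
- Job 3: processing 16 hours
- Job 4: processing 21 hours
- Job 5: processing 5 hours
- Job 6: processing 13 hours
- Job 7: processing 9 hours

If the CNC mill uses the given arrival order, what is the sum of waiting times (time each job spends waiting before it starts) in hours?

233

FIFO (arrival order): Job 1 Job 2 Job 3 Job 4 Job 5 Job 6 Job 7.
Job 1: waits 0, runs 0→8
Job 2: waits 8, runs 8→15
Job 3: waits 15, runs 15→31
Job 4: waits 31, runs 31→52
Job 5: waits 52, runs 52→57
Job 6: waits 57, runs 57→70
Job 7: waits 70, runs 70→79
Sum = 0+8+15+31+52+57+70 = 233.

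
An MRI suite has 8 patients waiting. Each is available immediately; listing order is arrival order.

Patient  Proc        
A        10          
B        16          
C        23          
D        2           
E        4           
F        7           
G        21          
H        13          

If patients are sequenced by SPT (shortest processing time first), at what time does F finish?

SPT (increasing processing time): D E F A H B G C.
D: 0→2
E: 2→6
F: 6→13

13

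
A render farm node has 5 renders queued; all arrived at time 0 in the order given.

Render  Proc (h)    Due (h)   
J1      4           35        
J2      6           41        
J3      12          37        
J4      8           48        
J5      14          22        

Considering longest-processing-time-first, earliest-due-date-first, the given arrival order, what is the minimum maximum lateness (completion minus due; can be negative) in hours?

-4

LPT (decreasing processing time): J5 J3 J4 J2 J1.
J5: 0→14, due 22, lateness -8
J3: 14→26, due 37, lateness -11
J4: 26→34, due 48, lateness -14
J2: 34→40, due 41, lateness -1
J1: 40→44, due 35, lateness 9
Maximum = 9.
EDD (increasing due date): J5 J1 J3 J2 J4.
J5: 0→14, due 22, lateness -8
J1: 14→18, due 35, lateness -17
J3: 18→30, due 37, lateness -7
J2: 30→36, due 41, lateness -5
J4: 36→44, due 48, lateness -4
Maximum = -4.
FIFO (arrival order): J1 J2 J3 J4 J5.
J1: 0→4, due 35, lateness -31
J2: 4→10, due 41, lateness -31
J3: 10→22, due 37, lateness -15
J4: 22→30, due 48, lateness -18
J5: 30→44, due 22, lateness 22
Maximum = 22.
LPT 9, EDD -4, FIFO 22 → minimum -4.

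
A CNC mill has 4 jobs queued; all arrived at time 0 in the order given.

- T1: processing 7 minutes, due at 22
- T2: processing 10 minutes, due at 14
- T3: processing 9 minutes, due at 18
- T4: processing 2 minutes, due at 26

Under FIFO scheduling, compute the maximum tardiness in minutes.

8

FIFO (arrival order): T1 T2 T3 T4.
T1: 0→7, due 22, tardiness 0
T2: 7→17, due 14, tardiness 3
T3: 17→26, due 18, tardiness 8
T4: 26→28, due 26, tardiness 2
Maximum = 8.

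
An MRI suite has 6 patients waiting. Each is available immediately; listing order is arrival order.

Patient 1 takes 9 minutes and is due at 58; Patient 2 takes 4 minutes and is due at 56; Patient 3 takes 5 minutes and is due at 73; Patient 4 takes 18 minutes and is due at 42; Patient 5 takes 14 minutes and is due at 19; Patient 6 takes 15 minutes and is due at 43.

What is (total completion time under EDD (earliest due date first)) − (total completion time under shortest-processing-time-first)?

94

EDD (increasing due date): Patient 5 Patient 4 Patient 6 Patient 2 Patient 1 Patient 3.
Patient 5: 0→14
Patient 4: 14→32
Patient 6: 32→47
Patient 2: 47→51
Patient 1: 51→60
Patient 3: 60→65
Sum = 14+32+47+51+60+65 = 269.
SPT (increasing processing time): Patient 2 Patient 3 Patient 1 Patient 5 Patient 6 Patient 4.
Patient 2: 0→4
Patient 3: 4→9
Patient 1: 9→18
Patient 5: 18→32
Patient 6: 32→47
Patient 4: 47→65
Sum = 4+9+18+32+47+65 = 175.
Difference = 269 − 175 = 94.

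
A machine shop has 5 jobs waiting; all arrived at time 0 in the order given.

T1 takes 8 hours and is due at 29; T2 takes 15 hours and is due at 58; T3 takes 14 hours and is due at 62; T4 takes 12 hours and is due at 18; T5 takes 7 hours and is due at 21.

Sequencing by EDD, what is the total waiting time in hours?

100

EDD (increasing due date): T4 T5 T1 T2 T3.
T4: waits 0, runs 0→12
T5: waits 12, runs 12→19
T1: waits 19, runs 19→27
T2: waits 27, runs 27→42
T3: waits 42, runs 42→56
Sum = 0+12+19+27+42 = 100.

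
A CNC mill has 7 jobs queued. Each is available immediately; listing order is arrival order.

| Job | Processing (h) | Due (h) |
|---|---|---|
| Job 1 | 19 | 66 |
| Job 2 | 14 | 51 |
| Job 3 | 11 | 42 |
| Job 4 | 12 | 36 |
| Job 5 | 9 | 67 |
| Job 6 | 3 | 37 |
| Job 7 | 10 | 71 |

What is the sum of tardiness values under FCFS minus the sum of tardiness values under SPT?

FIFO (arrival order): Job 1 Job 2 Job 3 Job 4 Job 5 Job 6 Job 7.
Job 1: 0→19, due 66, tardiness 0
Job 2: 19→33, due 51, tardiness 0
Job 3: 33→44, due 42, tardiness 2
Job 4: 44→56, due 36, tardiness 20
Job 5: 56→65, due 67, tardiness 0
Job 6: 65→68, due 37, tardiness 31
Job 7: 68→78, due 71, tardiness 7
Sum = 0+0+2+20+0+31+7 = 60.
SPT (increasing processing time): Job 6 Job 5 Job 7 Job 3 Job 4 Job 2 Job 1.
Job 6: 0→3, due 37, tardiness 0
Job 5: 3→12, due 67, tardiness 0
Job 7: 12→22, due 71, tardiness 0
Job 3: 22→33, due 42, tardiness 0
Job 4: 33→45, due 36, tardiness 9
Job 2: 45→59, due 51, tardiness 8
Job 1: 59→78, due 66, tardiness 12
Sum = 0+0+0+0+9+8+12 = 29.
Difference = 60 − 29 = 31.

31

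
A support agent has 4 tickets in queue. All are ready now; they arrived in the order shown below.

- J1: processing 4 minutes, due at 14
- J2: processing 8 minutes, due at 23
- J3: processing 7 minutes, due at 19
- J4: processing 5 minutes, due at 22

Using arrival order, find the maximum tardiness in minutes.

2

FIFO (arrival order): J1 J2 J3 J4.
J1: 0→4, due 14, tardiness 0
J2: 4→12, due 23, tardiness 0
J3: 12→19, due 19, tardiness 0
J4: 19→24, due 22, tardiness 2
Maximum = 2.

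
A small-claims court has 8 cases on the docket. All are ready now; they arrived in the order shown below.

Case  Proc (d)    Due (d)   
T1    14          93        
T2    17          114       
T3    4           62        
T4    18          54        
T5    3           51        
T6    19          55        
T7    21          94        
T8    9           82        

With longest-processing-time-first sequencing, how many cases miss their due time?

LPT (decreasing processing time): T7 T6 T4 T2 T1 T8 T3 T5.
T7: 0→21, due 94, tardiness 0
T6: 21→40, due 55, tardiness 0
T4: 40→58, due 54, tardiness 4
T2: 58→75, due 114, tardiness 0
T1: 75→89, due 93, tardiness 0
T8: 89→98, due 82, tardiness 16
T3: 98→102, due 62, tardiness 40
T5: 102→105, due 51, tardiness 54
Late cases: 4.

4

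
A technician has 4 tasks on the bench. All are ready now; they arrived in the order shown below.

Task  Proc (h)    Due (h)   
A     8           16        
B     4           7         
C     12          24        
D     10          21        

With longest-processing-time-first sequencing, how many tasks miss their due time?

LPT (decreasing processing time): C D A B.
C: 0→12, due 24, tardiness 0
D: 12→22, due 21, tardiness 1
A: 22→30, due 16, tardiness 14
B: 30→34, due 7, tardiness 27
Late tasks: 3.

3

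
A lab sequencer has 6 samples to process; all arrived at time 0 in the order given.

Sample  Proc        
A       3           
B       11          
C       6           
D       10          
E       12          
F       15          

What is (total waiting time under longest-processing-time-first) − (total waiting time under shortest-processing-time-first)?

LPT (decreasing processing time): F E B D C A.
F: waits 0, runs 0→15
E: waits 15, runs 15→27
B: waits 27, runs 27→38
D: waits 38, runs 38→48
C: waits 48, runs 48→54
A: waits 54, runs 54→57
Sum = 0+15+27+38+48+54 = 182.
SPT (increasing processing time): A C D B E F.
A: waits 0, runs 0→3
C: waits 3, runs 3→9
D: waits 9, runs 9→19
B: waits 19, runs 19→30
E: waits 30, runs 30→42
F: waits 42, runs 42→57
Sum = 0+3+9+19+30+42 = 103.
Difference = 182 − 103 = 79.

79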